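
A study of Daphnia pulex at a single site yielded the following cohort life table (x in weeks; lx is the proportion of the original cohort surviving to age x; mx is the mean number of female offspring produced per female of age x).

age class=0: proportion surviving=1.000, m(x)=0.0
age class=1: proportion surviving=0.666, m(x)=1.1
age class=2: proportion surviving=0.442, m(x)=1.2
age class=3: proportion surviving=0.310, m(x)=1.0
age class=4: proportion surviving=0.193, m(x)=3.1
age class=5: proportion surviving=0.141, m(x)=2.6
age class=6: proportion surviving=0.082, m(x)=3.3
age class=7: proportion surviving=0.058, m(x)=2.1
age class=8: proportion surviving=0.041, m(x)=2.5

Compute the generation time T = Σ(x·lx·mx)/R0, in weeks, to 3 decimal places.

3.378

lx·mx: 0, 0.7326, 0.5304, 0.31, 0.5983, 0.3666, 0.2706, 0.1218, 0.1025 → R0 = 3.0328
x·lx·mx: 0, 0.7326, 1.0608, 0.93, 2.3932, 1.833, 1.6236, 0.8526, 0.82 → Σ = 10.2458
T = 10.2458 / 3.0328 = 3.37833… → 3.378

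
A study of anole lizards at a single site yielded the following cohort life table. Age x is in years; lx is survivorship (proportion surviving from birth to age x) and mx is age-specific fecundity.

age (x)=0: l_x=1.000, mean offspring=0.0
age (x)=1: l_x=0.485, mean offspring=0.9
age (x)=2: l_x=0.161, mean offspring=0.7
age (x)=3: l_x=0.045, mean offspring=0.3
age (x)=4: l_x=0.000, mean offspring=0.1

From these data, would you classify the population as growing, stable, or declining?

R0 = Σ lx·mx = 0 + 0.4365 + 0.1127 + 0.0135 + 0 = 0.5627
R0 < 1, so the population is declining.

declining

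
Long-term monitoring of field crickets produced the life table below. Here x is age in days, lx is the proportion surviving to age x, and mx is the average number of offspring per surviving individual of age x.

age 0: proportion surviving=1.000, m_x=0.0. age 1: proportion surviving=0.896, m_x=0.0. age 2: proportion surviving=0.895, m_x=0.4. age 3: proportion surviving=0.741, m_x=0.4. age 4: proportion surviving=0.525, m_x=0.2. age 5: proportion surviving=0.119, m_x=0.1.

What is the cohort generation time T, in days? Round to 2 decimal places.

lx·mx: 0, 0, 0.358, 0.2964, 0.105, 0.0119 → R0 = 0.7713
x·lx·mx: 0, 0, 0.716, 0.8892, 0.42, 0.0595 → Σ = 2.0847
T = 2.0847 / 0.7713 = 2.702839… → 2.70

2.70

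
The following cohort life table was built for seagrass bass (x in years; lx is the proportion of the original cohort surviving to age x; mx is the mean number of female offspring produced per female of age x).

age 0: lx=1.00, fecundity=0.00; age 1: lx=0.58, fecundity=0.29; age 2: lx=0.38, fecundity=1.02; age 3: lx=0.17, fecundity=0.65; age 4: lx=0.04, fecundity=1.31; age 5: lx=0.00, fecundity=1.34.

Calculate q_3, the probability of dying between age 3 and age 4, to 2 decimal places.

q_3 = (l_3 − l_4) / l_3 = (0.17 − 0.04) / 0.17
     = 0.13 / 0.17 = 0.764706… → 0.76

0.76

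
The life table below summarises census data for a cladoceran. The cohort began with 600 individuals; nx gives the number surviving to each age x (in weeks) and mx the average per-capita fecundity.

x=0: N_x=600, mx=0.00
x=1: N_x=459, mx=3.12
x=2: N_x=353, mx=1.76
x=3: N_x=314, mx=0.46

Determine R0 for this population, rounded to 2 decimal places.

lx = nx/n0 = nx/600: 1, 0.765, 0.58833…, 0.52333…
lx·mx by age: 0, 2.3868, 1.035467…, 0.240733…
R0 = Σ lx·mx = 3.663… → 3.66

3.66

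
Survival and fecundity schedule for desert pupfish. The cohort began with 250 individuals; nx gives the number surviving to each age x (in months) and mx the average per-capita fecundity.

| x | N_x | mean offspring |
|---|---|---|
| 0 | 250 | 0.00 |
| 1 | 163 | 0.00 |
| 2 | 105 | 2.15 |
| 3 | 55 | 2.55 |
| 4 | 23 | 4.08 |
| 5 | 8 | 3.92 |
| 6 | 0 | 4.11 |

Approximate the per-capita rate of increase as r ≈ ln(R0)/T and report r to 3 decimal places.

0.236

lx = nx/n0 = nx/250: 1, 0.652, 0.42, 0.22, 0.092, 0.032, 0
R0 = Σ lx·mx = 0 + 0 + 0.903 + 0.561 + 0.37536 + 0.12544 + 0 = 1.9648
Σ x·lx·mx = 5.61764; T = 5.61764/1.9648 = 2.85914…
r ≈ ln(R0)/T = ln(1.9648)/2.85914… = 0.23622… → 0.236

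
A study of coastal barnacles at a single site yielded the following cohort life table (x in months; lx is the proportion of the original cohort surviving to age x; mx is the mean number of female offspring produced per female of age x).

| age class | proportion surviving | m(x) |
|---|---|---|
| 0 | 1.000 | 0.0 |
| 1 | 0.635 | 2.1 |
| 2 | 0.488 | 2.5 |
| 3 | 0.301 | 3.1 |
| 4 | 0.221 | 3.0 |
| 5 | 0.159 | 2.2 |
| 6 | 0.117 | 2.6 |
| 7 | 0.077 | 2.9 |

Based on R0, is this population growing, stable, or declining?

R0 = Σ lx·mx = 0 + 1.3335 + 1.22 + 0.9331 + 0.663 + 0.3498 + 0.3042 + 0.2233 = 5.0269
R0 > 1, so the population is growing.

growing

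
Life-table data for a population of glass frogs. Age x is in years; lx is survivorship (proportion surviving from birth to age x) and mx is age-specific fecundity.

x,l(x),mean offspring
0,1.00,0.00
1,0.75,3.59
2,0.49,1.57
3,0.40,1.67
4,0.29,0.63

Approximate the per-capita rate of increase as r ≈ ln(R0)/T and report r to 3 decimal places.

R0 = Σ lx·mx = 0 + 2.6925 + 0.7693 + 0.668 + 0.1827 = 4.3125
Σ x·lx·mx = 6.9659; T = 6.9659/4.3125 = 1.61528…
r ≈ ln(R0)/T = ln(4.3125)/1.61528… = 0.90481… → 0.905

0.905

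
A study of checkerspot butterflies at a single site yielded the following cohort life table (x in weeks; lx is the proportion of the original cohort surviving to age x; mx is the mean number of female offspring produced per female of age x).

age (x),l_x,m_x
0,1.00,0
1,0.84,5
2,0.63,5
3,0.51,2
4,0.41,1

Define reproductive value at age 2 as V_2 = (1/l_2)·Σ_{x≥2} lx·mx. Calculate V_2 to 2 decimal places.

lx·mx for x ≥ 2: 3.15, 1.02, 0.41 → sum = 4.58
V_2 = 4.58 / l_2 = 4.58 / 0.63 = 7.269841… → 7.27

7.27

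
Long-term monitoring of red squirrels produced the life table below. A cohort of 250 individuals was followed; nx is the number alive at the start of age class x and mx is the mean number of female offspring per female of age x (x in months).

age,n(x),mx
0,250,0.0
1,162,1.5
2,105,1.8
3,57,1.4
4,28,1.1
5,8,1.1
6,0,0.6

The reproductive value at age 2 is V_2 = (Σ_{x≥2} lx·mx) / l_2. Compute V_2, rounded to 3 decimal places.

lx = nx/n0 = nx/250: 1, 0.648, 0.42, 0.228, 0.112, 0.032, 0
lx·mx for x ≥ 2: 0.756, 0.3192, 0.1232, 0.0352, 0 → sum = 1.2336
V_2 = 1.2336 / l_2 = 1.2336 / 0.42 = 2.937143… → 2.937

2.937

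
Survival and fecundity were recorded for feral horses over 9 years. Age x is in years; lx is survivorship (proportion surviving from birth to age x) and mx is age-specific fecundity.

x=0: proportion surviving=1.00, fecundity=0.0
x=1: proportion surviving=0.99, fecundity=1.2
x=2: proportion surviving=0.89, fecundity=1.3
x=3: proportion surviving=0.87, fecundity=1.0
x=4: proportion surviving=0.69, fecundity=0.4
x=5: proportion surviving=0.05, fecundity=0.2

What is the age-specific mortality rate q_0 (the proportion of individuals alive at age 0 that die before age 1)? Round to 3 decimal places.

0.010

q_0 = (l_0 − l_1) / l_0 = (1 − 0.99) / 1
     = 0.01 / 1 = 0.01 → 0.010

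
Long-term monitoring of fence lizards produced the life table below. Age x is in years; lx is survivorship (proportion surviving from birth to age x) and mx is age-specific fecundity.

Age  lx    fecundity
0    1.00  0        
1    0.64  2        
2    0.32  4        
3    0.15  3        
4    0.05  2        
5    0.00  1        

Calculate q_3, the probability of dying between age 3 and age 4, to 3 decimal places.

q_3 = (l_3 − l_4) / l_3 = (0.15 − 0.05) / 0.15
     = 0.1 / 0.15 = 0.666667… → 0.667

0.667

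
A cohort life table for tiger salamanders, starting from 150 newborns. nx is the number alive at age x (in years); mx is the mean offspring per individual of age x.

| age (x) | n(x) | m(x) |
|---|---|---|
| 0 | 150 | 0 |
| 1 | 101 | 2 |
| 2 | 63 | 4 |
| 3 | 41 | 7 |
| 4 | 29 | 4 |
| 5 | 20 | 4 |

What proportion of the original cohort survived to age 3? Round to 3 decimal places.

0.273

l_3 = n_3/n_0 = 41/150 = 0.273333… → 0.273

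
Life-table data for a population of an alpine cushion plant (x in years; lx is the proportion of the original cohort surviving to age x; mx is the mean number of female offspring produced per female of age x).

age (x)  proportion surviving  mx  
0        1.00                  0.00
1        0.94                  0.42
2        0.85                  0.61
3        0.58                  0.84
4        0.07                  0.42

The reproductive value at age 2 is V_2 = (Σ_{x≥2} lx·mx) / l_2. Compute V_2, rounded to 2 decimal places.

lx·mx for x ≥ 2: 0.5185, 0.4872, 0.0294 → sum = 1.0351
V_2 = 1.0351 / l_2 = 1.0351 / 0.85 = 1.217765… → 1.22

1.22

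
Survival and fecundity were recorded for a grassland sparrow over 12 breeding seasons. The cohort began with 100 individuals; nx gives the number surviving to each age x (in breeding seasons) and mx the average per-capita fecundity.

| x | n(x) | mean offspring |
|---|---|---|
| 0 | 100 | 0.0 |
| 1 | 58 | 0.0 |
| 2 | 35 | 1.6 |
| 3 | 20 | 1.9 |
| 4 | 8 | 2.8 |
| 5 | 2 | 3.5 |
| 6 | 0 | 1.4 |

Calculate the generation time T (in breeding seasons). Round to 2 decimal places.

lx = nx/n0 = nx/100: 1, 0.58, 0.35, 0.2, 0.08, 0.02, 0
lx·mx: 0, 0, 0.56, 0.38, 0.224, 0.07, 0 → R0 = 1.234
x·lx·mx: 0, 0, 1.12, 1.14, 0.896, 0.35, 0 → Σ = 3.506
T = 3.506 / 1.234 = 2.841167… → 2.84

2.84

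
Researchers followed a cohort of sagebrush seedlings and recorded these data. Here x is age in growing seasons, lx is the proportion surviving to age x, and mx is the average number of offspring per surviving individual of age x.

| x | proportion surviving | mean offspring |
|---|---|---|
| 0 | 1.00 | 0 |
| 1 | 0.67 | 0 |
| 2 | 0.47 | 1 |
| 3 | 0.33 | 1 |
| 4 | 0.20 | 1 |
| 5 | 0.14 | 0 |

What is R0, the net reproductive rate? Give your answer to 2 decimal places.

1.00

lx·mx by age: 0, 0, 0.47, 0.33, 0.2, 0
R0 = Σ lx·mx = 1 → 1.00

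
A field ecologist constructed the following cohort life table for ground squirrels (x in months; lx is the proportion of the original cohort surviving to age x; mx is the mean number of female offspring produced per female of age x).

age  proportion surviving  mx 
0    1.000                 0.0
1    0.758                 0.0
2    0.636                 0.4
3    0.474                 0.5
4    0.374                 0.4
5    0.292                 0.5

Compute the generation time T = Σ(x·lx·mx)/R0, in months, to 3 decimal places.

lx·mx: 0, 0, 0.2544, 0.237, 0.1496, 0.146 → R0 = 0.787
x·lx·mx: 0, 0, 0.5088, 0.711, 0.5984, 0.73 → Σ = 2.5482
T = 2.5482 / 0.787 = 3.237865… → 3.238

3.238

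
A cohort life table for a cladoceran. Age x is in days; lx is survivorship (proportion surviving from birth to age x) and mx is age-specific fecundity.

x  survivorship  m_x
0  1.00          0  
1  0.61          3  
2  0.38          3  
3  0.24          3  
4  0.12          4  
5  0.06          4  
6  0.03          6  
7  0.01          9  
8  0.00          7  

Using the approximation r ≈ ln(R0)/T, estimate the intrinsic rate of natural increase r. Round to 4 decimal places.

R0 = Σ lx·mx = 0 + 1.83 + 1.14 + 0.72 + 0.48 + 0.24 + 0.18 + 0.09 + 0 = 4.68
Σ x·lx·mx = 11.1; T = 11.1/4.68 = 2.37179…
r ≈ ln(R0)/T = ln(4.68)/2.37179… = 0.650688… → 0.6507

0.6507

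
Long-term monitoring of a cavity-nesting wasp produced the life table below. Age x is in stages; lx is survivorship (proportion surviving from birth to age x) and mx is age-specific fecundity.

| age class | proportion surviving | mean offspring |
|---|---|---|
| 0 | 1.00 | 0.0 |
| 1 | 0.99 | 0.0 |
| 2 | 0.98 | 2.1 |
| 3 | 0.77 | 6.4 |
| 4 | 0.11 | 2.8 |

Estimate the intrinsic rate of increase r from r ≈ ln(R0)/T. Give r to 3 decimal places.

0.720

R0 = Σ lx·mx = 0 + 0 + 2.058 + 4.928 + 0.308 = 7.294
Σ x·lx·mx = 20.132; T = 20.132/7.294 = 2.76008…
r ≈ ln(R0)/T = ln(7.294)/2.76008… = 0.71993… → 0.720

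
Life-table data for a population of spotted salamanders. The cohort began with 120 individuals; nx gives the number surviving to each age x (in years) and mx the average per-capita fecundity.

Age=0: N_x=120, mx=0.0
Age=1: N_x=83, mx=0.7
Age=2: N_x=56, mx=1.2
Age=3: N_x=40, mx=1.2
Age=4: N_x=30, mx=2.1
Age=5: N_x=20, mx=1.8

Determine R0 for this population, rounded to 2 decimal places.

lx = nx/n0 = nx/120: 1, 0.69167…, 0.46667…, 0.33333…, 0.25, 0.16667…
lx·mx by age: 0, 0.484167…, 0.56…, 0.4…, 0.525, 0.3…
R0 = Σ lx·mx = 2.269167… → 2.27

2.27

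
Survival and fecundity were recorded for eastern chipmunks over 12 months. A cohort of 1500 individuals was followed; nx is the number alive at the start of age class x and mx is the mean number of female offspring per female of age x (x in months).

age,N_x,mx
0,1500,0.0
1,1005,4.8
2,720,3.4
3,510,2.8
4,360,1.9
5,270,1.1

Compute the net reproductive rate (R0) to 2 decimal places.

lx = nx/n0 = nx/1500: 1, 0.67, 0.48, 0.34, 0.24, 0.18
lx·mx by age: 0, 3.216, 1.632, 0.952, 0.456, 0.198
R0 = Σ lx·mx = 6.454 → 6.45

6.45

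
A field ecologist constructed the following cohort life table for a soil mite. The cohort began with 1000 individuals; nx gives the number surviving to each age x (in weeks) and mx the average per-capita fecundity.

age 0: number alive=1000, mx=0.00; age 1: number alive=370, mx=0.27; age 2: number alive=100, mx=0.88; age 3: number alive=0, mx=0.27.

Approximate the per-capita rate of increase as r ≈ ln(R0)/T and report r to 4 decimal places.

-1.1386

lx = nx/n0 = nx/1000: 1, 0.37, 0.1, 0
R0 = Σ lx·mx = 0 + 0.0999 + 0.088 + 0 = 0.1879
Σ x·lx·mx = 0.2759; T = 0.2759/0.1879 = 1.46833…
r ≈ ln(R0)/T = ln(0.1879)/1.46833… = -1.1386… → -1.1386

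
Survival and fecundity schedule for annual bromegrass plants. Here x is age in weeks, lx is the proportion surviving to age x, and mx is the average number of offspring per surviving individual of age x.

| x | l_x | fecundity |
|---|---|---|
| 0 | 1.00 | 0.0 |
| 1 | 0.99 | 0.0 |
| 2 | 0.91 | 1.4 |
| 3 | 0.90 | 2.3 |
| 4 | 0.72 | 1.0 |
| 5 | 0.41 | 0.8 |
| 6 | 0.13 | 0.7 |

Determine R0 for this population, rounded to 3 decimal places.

4.483

lx·mx by age: 0, 0, 1.274, 2.07, 0.72, 0.328, 0.091
R0 = Σ lx·mx = 4.483 → 4.483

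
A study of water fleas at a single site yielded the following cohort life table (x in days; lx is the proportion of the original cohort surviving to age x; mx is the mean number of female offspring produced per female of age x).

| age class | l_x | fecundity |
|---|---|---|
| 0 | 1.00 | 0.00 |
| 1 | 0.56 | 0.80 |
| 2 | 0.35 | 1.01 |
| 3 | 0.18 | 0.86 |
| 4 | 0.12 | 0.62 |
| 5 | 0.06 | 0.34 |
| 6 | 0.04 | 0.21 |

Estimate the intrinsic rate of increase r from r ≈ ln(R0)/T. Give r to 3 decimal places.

R0 = Σ lx·mx = 0 + 0.448 + 0.3535 + 0.1548 + 0.0744 + 0.0204 + 0.0084 = 1.0595
Σ x·lx·mx = 2.0694; T = 2.0694/1.0595 = 1.95319…
r ≈ ln(R0)/T = ln(1.0595)/1.95319… = 0.02959… → 0.030

0.030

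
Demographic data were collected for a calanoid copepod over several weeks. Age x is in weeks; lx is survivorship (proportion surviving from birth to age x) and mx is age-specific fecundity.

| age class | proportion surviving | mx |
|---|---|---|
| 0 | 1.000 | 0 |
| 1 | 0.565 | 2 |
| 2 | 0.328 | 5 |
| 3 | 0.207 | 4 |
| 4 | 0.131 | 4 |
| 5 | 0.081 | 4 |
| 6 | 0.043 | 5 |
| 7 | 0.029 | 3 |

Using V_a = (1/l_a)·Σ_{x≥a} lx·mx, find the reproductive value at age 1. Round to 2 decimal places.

8.40

lx·mx for x ≥ 1: 1.13, 1.64, 0.828, 0.524, 0.324, 0.215, 0.087 → sum = 4.748
V_1 = 4.748 / l_1 = 4.748 / 0.565 = 8.40354… → 8.40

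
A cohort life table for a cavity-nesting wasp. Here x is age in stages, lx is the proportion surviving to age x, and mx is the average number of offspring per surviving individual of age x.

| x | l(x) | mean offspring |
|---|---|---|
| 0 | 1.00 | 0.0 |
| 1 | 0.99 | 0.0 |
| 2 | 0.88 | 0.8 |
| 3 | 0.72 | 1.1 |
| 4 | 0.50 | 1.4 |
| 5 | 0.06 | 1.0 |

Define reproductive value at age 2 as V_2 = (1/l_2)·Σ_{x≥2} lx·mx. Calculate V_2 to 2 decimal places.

lx·mx for x ≥ 2: 0.704, 0.792, 0.7, 0.06 → sum = 2.256
V_2 = 2.256 / l_2 = 2.256 / 0.88 = 2.563636… → 2.56

2.56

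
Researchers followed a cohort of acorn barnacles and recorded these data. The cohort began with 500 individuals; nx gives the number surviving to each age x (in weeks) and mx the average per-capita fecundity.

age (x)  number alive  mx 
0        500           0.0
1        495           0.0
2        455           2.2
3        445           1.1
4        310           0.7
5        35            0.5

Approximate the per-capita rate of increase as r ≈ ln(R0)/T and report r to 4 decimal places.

0.4826

lx = nx/n0 = nx/500: 1, 0.99, 0.91, 0.89, 0.62, 0.07
R0 = Σ lx·mx = 0 + 0 + 2.002 + 0.979 + 0.434 + 0.035 = 3.45
Σ x·lx·mx = 8.852; T = 8.852/3.45 = 2.5658…
r ≈ ln(R0)/T = ln(3.45)/2.5658… = 0.482647… → 0.4826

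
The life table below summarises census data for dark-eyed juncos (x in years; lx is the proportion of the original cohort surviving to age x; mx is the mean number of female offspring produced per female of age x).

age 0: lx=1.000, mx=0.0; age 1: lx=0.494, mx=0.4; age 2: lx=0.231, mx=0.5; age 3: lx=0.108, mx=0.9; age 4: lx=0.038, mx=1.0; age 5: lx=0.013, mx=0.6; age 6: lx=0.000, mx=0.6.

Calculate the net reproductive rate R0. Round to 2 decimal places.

0.46

lx·mx by age: 0, 0.1976, 0.1155, 0.0972, 0.038, 0.0078, 0
R0 = Σ lx·mx = 0.4561 → 0.46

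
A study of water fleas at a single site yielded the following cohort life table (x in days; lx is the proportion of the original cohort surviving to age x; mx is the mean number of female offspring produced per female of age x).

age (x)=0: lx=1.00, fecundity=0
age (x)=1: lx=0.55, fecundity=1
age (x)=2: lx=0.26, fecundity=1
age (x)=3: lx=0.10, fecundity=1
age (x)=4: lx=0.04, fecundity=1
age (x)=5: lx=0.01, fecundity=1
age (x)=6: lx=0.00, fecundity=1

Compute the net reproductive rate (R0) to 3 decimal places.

lx·mx by age: 0, 0.55, 0.26, 0.1, 0.04, 0.01, 0
R0 = Σ lx·mx = 0.96 → 0.960

0.960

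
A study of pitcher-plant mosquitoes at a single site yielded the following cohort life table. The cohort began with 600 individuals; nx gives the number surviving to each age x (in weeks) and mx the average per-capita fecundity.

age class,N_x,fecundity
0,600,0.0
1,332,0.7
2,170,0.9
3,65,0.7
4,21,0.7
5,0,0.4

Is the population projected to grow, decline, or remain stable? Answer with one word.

declining

lx = nx/n0 = nx/600: 1, 0.55333…, 0.28333…, 0.10833…, 0.035, 0
R0 = Σ lx·mx = 0 + 0.387333… + 0.255… + 0.075833… + 0.0245 + 0 = 0.742667…
R0 < 1, so the population is declining.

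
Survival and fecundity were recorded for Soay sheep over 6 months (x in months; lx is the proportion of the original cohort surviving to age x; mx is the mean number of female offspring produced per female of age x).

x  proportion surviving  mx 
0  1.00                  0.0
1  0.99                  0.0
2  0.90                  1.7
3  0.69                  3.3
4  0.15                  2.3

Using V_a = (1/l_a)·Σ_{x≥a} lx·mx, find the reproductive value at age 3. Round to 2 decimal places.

lx·mx for x ≥ 3: 2.277, 0.345 → sum = 2.622
V_3 = 2.622 / l_3 = 2.622 / 0.69 = 3.8 → 3.80

3.80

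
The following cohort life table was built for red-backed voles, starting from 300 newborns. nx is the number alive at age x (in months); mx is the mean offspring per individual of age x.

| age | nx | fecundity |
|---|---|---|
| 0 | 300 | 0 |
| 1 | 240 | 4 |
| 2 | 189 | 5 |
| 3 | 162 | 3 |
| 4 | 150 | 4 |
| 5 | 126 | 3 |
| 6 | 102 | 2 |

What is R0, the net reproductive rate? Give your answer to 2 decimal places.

lx = nx/n0 = nx/300: 1, 0.8, 0.63, 0.54, 0.5, 0.42, 0.34
lx·mx by age: 0, 3.2, 3.15, 1.62, 2, 1.26, 0.68
R0 = Σ lx·mx = 11.91 → 11.91

11.91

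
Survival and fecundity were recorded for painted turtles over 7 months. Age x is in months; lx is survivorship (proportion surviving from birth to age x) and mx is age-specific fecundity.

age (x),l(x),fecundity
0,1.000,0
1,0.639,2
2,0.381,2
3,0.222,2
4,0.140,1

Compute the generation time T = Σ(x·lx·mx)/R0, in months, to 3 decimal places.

lx·mx: 0, 1.278, 0.762, 0.444, 0.14 → R0 = 2.624
x·lx·mx: 0, 1.278, 1.524, 1.332, 0.56 → Σ = 4.694
T = 4.694 / 2.624 = 1.788872… → 1.789

1.789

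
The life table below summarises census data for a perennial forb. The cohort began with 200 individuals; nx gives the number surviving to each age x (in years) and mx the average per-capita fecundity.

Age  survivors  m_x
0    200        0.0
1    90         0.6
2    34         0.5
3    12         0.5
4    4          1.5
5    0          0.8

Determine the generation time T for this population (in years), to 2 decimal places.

lx = nx/n0 = nx/200: 1, 0.45, 0.17, 0.06, 0.02, 0
lx·mx: 0, 0.27, 0.085, 0.03, 0.03, 0 → R0 = 0.415
x·lx·mx: 0, 0.27, 0.17, 0.09, 0.12, 0 → Σ = 0.65
T = 0.65 / 0.415 = 1.566265… → 1.57

1.57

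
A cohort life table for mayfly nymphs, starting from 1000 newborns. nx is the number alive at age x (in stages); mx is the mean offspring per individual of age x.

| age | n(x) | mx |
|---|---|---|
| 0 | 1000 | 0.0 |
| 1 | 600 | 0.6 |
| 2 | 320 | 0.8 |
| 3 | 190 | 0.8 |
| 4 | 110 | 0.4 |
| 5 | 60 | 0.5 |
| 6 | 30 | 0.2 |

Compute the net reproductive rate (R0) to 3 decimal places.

lx = nx/n0 = nx/1000: 1, 0.6, 0.32, 0.19, 0.11, 0.06, 0.03
lx·mx by age: 0, 0.36, 0.256, 0.152, 0.044, 0.03, 0.006
R0 = Σ lx·mx = 0.848 → 0.848

0.848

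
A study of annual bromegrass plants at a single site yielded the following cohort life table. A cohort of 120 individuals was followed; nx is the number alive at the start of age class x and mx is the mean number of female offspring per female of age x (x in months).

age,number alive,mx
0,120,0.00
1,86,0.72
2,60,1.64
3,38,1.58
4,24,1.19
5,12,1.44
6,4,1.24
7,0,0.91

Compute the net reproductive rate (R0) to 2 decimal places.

2.26

lx = nx/n0 = nx/120: 1, 0.71667…, 0.5, 0.31667…, 0.2, 0.1, 0.03333…, 0
lx·mx by age: 0, 0.516…, 0.82, 0.500333…, 0.238, 0.144, 0.041333…, 0
R0 = Σ lx·mx = 2.259667… → 2.26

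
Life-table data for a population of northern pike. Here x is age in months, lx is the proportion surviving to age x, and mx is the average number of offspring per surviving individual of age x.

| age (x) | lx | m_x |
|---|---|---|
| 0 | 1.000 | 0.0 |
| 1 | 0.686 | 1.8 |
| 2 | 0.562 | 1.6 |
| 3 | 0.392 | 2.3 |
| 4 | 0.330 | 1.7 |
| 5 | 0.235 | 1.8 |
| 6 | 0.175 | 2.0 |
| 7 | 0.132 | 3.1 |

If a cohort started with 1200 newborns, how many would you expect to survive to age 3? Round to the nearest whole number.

470

Expected survivors = N0 · l_3 = 1200 × 0.392 = 470.4 → 470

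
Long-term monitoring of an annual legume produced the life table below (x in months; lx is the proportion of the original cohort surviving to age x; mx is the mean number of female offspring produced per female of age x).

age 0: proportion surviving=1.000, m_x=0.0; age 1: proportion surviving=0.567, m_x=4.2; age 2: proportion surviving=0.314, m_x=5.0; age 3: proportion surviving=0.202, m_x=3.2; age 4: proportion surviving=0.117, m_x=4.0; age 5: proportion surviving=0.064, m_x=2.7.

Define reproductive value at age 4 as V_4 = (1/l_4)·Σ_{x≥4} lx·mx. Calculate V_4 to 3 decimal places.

5.477

lx·mx for x ≥ 4: 0.468, 0.1728 → sum = 0.6408
V_4 = 0.6408 / l_4 = 0.6408 / 0.117 = 5.476923… → 5.477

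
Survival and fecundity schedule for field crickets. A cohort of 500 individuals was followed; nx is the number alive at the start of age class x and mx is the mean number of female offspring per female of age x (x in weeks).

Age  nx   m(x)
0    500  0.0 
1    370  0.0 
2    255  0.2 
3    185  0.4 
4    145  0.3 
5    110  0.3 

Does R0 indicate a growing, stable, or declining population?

lx = nx/n0 = nx/500: 1, 0.74, 0.51, 0.37, 0.29, 0.22
R0 = Σ lx·mx = 0 + 0 + 0.102 + 0.148 + 0.087 + 0.066 = 0.403
R0 < 1, so the population is declining.

declining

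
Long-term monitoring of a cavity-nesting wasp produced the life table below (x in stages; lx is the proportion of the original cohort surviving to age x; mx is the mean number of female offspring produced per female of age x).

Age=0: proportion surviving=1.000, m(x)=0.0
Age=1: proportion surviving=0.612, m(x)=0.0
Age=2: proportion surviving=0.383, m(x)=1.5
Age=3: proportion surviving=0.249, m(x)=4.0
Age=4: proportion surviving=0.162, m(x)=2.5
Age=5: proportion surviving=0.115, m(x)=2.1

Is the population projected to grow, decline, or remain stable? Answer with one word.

R0 = Σ lx·mx = 0 + 0 + 0.5745 + 0.996 + 0.405 + 0.2415 = 2.217
R0 > 1, so the population is growing.

growing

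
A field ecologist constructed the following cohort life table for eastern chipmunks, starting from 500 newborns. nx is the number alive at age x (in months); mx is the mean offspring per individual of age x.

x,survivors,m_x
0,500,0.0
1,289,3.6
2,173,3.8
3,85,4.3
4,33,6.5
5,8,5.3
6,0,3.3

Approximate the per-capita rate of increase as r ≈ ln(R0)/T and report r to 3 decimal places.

0.788

lx = nx/n0 = nx/500: 1, 0.578, 0.346, 0.17, 0.066, 0.016, 0
R0 = Σ lx·mx = 0 + 2.0808 + 1.3148 + 0.731 + 0.429 + 0.0848 + 0 = 4.6404
Σ x·lx·mx = 9.0434; T = 9.0434/4.6404 = 1.94884…
r ≈ ln(R0)/T = ln(4.6404)/1.94884… = 0.78755… → 0.788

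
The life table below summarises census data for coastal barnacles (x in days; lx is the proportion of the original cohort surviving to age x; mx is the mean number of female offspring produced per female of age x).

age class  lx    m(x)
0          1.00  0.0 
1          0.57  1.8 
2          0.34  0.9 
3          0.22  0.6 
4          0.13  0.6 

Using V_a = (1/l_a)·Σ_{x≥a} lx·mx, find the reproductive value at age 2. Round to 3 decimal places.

1.518

lx·mx for x ≥ 2: 0.306, 0.132, 0.078 → sum = 0.516
V_2 = 0.516 / l_2 = 0.516 / 0.34 = 1.517647… → 1.518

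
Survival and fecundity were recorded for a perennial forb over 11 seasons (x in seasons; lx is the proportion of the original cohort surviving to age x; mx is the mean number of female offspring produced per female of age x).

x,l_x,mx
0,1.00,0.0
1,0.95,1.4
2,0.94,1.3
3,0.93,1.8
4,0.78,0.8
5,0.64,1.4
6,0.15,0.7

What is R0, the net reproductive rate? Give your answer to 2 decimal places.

lx·mx by age: 0, 1.33, 1.222, 1.674, 0.624, 0.896, 0.105
R0 = Σ lx·mx = 5.851 → 5.85

5.85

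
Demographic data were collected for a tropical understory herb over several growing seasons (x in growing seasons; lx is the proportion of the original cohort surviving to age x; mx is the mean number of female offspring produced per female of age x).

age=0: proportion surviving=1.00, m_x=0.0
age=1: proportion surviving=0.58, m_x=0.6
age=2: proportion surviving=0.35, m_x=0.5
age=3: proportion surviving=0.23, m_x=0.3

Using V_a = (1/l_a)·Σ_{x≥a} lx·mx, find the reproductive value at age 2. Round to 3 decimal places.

lx·mx for x ≥ 2: 0.175, 0.069 → sum = 0.244
V_2 = 0.244 / l_2 = 0.244 / 0.35 = 0.697143… → 0.697

0.697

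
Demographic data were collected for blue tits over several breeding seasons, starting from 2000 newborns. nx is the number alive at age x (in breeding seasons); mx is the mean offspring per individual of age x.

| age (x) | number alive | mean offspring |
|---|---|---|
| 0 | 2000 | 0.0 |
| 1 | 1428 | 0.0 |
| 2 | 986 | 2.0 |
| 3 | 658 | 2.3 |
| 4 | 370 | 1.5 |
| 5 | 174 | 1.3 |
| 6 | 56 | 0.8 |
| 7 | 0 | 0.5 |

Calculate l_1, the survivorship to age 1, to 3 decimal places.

l_1 = n_1/n_0 = 1428/2000 = 0.714 → 0.714

0.714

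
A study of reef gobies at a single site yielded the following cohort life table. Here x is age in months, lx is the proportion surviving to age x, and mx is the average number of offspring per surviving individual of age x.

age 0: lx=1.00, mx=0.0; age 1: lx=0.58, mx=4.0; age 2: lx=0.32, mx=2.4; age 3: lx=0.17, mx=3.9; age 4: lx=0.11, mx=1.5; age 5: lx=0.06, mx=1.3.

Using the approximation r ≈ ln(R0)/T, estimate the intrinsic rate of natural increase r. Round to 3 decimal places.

0.802

R0 = Σ lx·mx = 0 + 2.32 + 0.768 + 0.663 + 0.165 + 0.078 = 3.994
Σ x·lx·mx = 6.895; T = 6.895/3.994 = 1.72634…
r ≈ ln(R0)/T = ln(3.994)/1.72634… = 0.80216… → 0.802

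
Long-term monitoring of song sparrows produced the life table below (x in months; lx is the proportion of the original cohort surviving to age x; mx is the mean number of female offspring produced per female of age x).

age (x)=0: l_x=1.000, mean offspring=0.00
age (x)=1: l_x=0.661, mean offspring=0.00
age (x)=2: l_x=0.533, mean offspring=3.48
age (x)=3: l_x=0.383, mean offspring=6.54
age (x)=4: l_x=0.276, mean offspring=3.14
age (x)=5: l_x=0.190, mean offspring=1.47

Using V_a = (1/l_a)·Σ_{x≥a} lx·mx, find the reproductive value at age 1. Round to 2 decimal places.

8.33

lx·mx for x ≥ 1: 0, 1.85484, 2.50482, 0.86664, 0.2793 → sum = 5.5056
V_1 = 5.5056 / l_1 = 5.5056 / 0.661 = 8.329198… → 8.33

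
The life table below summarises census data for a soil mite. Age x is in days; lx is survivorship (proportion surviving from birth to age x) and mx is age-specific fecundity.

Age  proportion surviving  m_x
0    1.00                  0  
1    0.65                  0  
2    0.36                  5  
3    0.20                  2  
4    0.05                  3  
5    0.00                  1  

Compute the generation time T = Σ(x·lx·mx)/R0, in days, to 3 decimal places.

2.298

lx·mx: 0, 0, 1.8, 0.4, 0.15, 0 → R0 = 2.35
x·lx·mx: 0, 0, 3.6, 1.2, 0.6, 0 → Σ = 5.4
T = 5.4 / 2.35 = 2.297872… → 2.298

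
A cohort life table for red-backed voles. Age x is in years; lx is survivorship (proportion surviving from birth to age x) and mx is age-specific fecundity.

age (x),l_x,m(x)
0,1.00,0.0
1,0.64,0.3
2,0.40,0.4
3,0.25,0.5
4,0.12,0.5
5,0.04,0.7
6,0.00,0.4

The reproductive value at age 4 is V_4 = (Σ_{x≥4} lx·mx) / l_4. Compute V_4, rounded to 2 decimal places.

0.73

lx·mx for x ≥ 4: 0.06, 0.028, 0 → sum = 0.088
V_4 = 0.088 / l_4 = 0.088 / 0.12 = 0.733333… → 0.73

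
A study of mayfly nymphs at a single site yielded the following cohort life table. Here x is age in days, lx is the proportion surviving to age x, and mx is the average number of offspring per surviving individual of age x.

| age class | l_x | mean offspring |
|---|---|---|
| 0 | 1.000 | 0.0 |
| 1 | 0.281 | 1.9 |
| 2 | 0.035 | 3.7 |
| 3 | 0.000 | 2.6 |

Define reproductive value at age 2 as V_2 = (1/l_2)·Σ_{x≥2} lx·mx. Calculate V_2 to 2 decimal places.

3.70

lx·mx for x ≥ 2: 0.1295, 0 → sum = 0.1295
V_2 = 0.1295 / l_2 = 0.1295 / 0.035 = 3.7 → 3.70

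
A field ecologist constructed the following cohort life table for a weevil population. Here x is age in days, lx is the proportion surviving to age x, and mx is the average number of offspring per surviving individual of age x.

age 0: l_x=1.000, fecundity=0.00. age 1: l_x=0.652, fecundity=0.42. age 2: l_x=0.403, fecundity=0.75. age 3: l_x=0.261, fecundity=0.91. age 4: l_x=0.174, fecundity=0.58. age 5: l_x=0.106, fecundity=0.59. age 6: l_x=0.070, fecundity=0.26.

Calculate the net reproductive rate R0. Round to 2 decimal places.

lx·mx by age: 0, 0.27384, 0.30225, 0.23751, 0.10092, 0.06254, 0.0182
R0 = Σ lx·mx = 0.99526 → 1.00

1.00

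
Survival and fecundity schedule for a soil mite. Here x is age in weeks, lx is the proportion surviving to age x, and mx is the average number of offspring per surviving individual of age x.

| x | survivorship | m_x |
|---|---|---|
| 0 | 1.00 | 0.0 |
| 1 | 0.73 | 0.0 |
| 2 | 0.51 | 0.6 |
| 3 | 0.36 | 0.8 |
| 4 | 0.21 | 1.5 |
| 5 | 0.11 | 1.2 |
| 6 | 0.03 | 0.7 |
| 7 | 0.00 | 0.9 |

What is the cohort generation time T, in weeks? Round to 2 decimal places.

3.32

lx·mx: 0, 0, 0.306, 0.288, 0.315, 0.132, 0.021, 0 → R0 = 1.062
x·lx·mx: 0, 0, 0.612, 0.864, 1.26, 0.66, 0.126, 0 → Σ = 3.522
T = 3.522 / 1.062 = 3.316384… → 3.32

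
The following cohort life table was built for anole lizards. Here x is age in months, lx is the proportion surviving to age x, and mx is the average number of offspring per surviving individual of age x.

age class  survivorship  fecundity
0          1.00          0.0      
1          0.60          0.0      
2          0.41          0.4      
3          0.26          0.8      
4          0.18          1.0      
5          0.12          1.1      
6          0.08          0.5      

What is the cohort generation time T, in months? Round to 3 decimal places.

lx·mx: 0, 0, 0.164, 0.208, 0.18, 0.132, 0.04 → R0 = 0.724
x·lx·mx: 0, 0, 0.328, 0.624, 0.72, 0.66, 0.24 → Σ = 2.572
T = 2.572 / 0.724 = 3.552486… → 3.552

3.552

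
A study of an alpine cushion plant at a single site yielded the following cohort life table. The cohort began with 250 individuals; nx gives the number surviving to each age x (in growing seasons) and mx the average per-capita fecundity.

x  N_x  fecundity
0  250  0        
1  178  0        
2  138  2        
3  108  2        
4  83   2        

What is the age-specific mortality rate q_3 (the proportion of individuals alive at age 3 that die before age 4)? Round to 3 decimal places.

lx = nx/n0 = nx/250: 1, 0.712, 0.552, 0.432, 0.332
q_3 = (l_3 − l_4) / l_3 = (0.432 − 0.332) / 0.432
     = 0.1 / 0.432 = 0.231481… → 0.231

0.231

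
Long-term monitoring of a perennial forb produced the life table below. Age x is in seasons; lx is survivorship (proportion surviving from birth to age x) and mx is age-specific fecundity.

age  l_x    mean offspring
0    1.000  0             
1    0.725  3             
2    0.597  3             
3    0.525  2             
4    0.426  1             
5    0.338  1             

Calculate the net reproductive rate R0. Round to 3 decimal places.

5.780

lx·mx by age: 0, 2.175, 1.791, 1.05, 0.426, 0.338
R0 = Σ lx·mx = 5.78 → 5.780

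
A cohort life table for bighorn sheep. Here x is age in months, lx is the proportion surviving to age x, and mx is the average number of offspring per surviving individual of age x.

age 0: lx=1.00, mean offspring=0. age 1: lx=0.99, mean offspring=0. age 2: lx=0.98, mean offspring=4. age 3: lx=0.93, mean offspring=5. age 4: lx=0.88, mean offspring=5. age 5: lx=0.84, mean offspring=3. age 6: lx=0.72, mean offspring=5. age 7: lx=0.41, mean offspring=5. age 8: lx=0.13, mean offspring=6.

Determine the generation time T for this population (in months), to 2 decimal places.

lx·mx: 0, 0, 3.92, 4.65, 4.4, 2.52, 3.6, 2.05, 0.78 → R0 = 21.92
x·lx·mx: 0, 0, 7.84, 13.95, 17.6, 12.6, 21.6, 14.35, 6.24 → Σ = 94.18
T = 94.18 / 21.92 = 4.296533… → 4.30

4.30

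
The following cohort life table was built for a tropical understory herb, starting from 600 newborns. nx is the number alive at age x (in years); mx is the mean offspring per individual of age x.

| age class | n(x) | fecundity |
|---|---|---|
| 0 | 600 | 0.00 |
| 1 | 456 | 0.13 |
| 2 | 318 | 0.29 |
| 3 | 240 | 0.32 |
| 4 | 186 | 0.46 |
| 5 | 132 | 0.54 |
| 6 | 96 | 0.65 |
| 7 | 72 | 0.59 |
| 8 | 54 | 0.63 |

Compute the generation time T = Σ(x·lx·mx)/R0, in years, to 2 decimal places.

lx = nx/n0 = nx/600: 1, 0.76, 0.53, 0.4, 0.31, 0.22, 0.16, 0.12, 0.09
lx·mx: 0, 0.0988, 0.1537, 0.128, 0.1426, 0.1188, 0.104, 0.0708, 0.0567 → R0 = 0.8734
x·lx·mx: 0, 0.0988, 0.3074, 0.384, 0.5704, 0.594, 0.624, 0.4956, 0.4536 → Σ = 3.5278
T = 3.5278 / 0.8734 = 4.039157… → 4.04

4.04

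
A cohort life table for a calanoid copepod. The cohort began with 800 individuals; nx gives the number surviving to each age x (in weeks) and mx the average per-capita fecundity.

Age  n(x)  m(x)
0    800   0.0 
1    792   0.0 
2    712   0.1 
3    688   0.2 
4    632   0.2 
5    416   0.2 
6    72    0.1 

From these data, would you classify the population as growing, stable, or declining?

lx = nx/n0 = nx/800: 1, 0.99, 0.89, 0.86, 0.79, 0.52, 0.09
R0 = Σ lx·mx = 0 + 0 + 0.089 + 0.172 + 0.158 + 0.104 + 0.009 = 0.532
R0 < 1, so the population is declining.

declining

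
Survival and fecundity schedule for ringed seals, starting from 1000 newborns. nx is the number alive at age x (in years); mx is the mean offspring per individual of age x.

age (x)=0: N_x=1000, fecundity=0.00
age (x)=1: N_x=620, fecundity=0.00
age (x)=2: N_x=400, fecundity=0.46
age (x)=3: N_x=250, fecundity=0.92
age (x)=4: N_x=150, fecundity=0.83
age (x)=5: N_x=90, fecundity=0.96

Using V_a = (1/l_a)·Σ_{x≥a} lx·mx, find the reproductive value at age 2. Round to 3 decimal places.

lx = nx/n0 = nx/1000: 1, 0.62, 0.4, 0.25, 0.15, 0.09
lx·mx for x ≥ 2: 0.184, 0.23, 0.1245, 0.0864 → sum = 0.6249
V_2 = 0.6249 / l_2 = 0.6249 / 0.4 = 1.56225 → 1.562

1.562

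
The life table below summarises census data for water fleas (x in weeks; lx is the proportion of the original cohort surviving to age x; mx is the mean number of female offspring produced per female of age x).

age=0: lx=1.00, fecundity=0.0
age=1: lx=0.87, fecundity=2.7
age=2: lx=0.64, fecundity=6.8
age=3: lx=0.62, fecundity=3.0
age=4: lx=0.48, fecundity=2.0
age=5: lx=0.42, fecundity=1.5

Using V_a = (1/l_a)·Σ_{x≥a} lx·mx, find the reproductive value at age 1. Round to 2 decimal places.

11.67

lx·mx for x ≥ 1: 2.349, 4.352, 1.86, 0.96, 0.63 → sum = 10.151
V_1 = 10.151 / l_1 = 10.151 / 0.87 = 11.667816… → 11.67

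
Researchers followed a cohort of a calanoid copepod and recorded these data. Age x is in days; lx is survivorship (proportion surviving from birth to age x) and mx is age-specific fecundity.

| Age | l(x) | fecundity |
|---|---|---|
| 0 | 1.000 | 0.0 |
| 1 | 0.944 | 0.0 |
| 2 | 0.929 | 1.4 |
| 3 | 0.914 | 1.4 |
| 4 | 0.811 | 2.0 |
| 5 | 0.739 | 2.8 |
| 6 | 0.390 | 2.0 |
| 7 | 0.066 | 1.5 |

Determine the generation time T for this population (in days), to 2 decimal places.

4.01

lx·mx: 0, 0, 1.3006, 1.2796, 1.622, 2.0692, 0.78, 0.099 → R0 = 7.1504
x·lx·mx: 0, 0, 2.6012, 3.8388, 6.488, 10.346, 4.68, 0.693 → Σ = 28.647
T = 28.647 / 7.1504 = 4.006349… → 4.01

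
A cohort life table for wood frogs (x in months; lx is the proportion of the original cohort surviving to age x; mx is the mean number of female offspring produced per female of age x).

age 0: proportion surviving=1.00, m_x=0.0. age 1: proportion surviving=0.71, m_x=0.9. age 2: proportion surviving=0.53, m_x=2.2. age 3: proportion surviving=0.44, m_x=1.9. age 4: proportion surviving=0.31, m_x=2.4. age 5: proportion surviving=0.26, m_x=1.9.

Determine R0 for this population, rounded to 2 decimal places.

3.88

lx·mx by age: 0, 0.639, 1.166, 0.836, 0.744, 0.494
R0 = Σ lx·mx = 3.879 → 3.88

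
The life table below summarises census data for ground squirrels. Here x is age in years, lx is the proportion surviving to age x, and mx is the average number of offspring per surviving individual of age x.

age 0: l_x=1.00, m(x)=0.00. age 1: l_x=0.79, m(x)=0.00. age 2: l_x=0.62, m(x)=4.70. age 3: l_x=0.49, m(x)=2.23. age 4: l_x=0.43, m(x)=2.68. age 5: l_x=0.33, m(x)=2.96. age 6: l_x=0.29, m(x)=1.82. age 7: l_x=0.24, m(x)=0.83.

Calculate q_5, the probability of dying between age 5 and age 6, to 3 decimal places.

q_5 = (l_5 − l_6) / l_5 = (0.33 − 0.29) / 0.33
     = 0.04 / 0.33 = 0.121212… → 0.121

0.121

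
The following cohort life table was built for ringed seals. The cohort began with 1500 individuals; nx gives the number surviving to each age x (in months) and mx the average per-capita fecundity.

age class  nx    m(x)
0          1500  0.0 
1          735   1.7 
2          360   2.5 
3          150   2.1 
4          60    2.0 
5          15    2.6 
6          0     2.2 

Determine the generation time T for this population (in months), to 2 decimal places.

1.78

lx = nx/n0 = nx/1500: 1, 0.49, 0.24, 0.1, 0.04, 0.01, 0
lx·mx: 0, 0.833, 0.6, 0.21, 0.08, 0.026, 0 → R0 = 1.749
x·lx·mx: 0, 0.833, 1.2, 0.63, 0.32, 0.13, 0 → Σ = 3.113
T = 3.113 / 1.749 = 1.779874… → 1.78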